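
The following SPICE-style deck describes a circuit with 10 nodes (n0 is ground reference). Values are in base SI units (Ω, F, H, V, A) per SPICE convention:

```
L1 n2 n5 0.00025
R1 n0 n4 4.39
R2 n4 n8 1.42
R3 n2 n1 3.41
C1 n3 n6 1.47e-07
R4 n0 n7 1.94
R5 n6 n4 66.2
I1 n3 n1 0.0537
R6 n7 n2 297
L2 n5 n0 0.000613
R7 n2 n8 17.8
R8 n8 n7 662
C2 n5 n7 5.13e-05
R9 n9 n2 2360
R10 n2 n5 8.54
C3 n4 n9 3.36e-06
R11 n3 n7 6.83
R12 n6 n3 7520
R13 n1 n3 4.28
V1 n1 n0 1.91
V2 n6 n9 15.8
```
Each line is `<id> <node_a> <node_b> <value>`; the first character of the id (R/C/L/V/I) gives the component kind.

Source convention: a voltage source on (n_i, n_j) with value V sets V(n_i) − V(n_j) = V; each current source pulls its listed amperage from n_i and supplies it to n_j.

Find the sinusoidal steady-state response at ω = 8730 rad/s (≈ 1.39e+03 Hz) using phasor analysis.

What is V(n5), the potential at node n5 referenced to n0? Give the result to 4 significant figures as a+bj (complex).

Element admittances at ω=8730 rad/s:
  Y(L1) = 0.000-0.4582j S between n2,n5
  Y(R1) = 0.2278+0.000j S between n0,n4
  Y(R2) = 0.7042+0.000j S between n4,n8
  Y(R3) = 0.2933+0.000j S between n2,n1
  Y(C1) = 0.000+0.001283j S between n3,n6
  Y(R4) = 0.5155+0.000j S between n0,n7
  Y(R5) = 0.01511+0.000j S between n6,n4
  I1: injects 0.0537 A into n1 (from n3)
  Y(R6) = 0.003367+0.000j S between n7,n2
  Y(L2) = 0.000-0.1869j S between n5,n0
  Y(R7) = 0.05618+0.000j S between n2,n8
  Y(R8) = 0.001511+0.000j S between n8,n7
  Y(C2) = 0.000+0.4478j S between n5,n7
  Y(R9) = 0.0004237+0.000j S between n9,n2
  Y(R10) = 0.1171+0.000j S between n2,n5
  Y(C3) = 0.000+0.02933j S between n4,n9
  Y(R11) = 0.1464+0.000j S between n3,n7
  Y(R12) = 0.0001330+0.000j S between n6,n3
  Y(R13) = 0.2336+0.000j S between n1,n3
  V1: constraint V(n1)−V(n0) = 1.91
  V2: constraint V(n6)−V(n9) = 15.8
Assemble and solve the 11×11 MNA system:
  V(n1)=1.910+0.000j  V(n2)=1.121+0.09289j  V(n3)=1.260+0.1369j  V(n4)=0.2382-0.04382j  V(n5)=0.9611-0.2637j  V(n6)=12.36+5.932j  V(n7)=0.6300+0.2529j  V(n8)=0.3040-0.03315j  V(n9)=-3.436+5.932j
  i(V1)=-0.3297+0.05923j  i(V2)=-0.1772-0.1053j

0.9611-0.2637j V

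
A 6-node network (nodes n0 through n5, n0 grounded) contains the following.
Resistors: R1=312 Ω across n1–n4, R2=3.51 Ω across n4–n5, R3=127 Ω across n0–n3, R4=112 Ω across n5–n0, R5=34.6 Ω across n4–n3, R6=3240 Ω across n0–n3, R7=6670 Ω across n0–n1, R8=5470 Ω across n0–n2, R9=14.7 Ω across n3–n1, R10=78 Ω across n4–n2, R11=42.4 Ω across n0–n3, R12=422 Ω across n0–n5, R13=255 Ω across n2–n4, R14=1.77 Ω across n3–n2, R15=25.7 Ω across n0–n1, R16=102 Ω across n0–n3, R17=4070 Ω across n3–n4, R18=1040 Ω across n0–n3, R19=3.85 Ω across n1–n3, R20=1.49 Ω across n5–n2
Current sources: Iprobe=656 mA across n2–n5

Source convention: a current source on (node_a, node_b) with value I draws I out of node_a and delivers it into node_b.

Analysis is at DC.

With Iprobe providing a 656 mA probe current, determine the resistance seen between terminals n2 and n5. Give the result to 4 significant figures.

R_eq = 1.388 Ω

Apply KCL at each of the 5 non-ground nodes and solve the resulting linear system.
Node n1: branches {R1, R7, R9, R15, R19} → V_1 = -0.09313
Node n2: branches {R8, R10, R13, R14, R20, Iprobe} → V_2 = -0.1674
Node n3: branches {R3, R5, R6, R9, R11, R14, R16, R17, R18, R19} → V_3 = -0.1111
Node n4: branches {R1, R2, R5, R10, R13, R17} → V_4 = 0.6149
Node n5: branches {R2, R4, R12, R20, Iprobe} → V_5 = 0.7431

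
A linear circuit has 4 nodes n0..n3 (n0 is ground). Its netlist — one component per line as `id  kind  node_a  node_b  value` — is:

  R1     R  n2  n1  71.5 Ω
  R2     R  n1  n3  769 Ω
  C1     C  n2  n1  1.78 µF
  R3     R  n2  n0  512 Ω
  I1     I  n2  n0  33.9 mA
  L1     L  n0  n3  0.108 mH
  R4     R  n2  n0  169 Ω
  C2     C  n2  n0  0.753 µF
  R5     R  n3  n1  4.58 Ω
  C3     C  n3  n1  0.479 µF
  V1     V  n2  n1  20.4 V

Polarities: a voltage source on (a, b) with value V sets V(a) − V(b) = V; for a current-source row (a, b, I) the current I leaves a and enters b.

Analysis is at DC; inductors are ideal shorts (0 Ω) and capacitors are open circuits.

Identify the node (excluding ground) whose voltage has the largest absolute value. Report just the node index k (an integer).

2

Apply KCL at each of the 3 non-ground nodes and solve the resulting linear system.
Node n1: branches {R1, R2, C1, R5, C3, V1} → V_1 = -0.8547
Node n2: branches {R1, C1, R3, I1, R4, C2, V1} → V_2 = 19.55
Node n3: branches {R2, L1, R5, C3} → V_3 = 0.000
Source currents: i(L1)=0.1877, i(V1)=-0.4730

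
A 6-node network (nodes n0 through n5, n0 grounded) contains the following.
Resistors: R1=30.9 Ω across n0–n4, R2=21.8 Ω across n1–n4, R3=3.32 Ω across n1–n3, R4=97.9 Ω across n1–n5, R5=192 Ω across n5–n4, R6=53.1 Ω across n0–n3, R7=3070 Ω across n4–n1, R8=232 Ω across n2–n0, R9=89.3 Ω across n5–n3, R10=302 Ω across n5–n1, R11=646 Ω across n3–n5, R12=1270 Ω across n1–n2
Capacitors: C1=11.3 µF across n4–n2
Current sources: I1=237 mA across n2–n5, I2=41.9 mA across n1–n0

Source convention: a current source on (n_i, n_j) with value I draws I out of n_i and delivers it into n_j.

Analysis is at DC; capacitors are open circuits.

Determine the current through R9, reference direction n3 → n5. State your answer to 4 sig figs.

MNA unknowns: 5 node voltages V₁..V_5
R1: Y=0.03236 on G[0,4]
R2: Y=0.04587 on G[1,4]
R3: Y=0.3012 on G[1,3]
R4: Y=0.01021 on G[1,5]
R5: Y=0.005208 on G[5,4]
C1: Y=0.000 on G[4,2]
R6: Y=0.01883 on G[0,3]
R7: Y=0.0003257 on G[4,1]
R8: Y=0.004310 on G[2,0]
R9: Y=0.01120 on G[5,3]
R10: Y=0.003311 on G[5,1]
R11: Y=0.001548 on G[3,5]
I1: z[2]−=0.237, z[5]+=0.237
R12: Y=0.0007874 on G[1,2]
I2: z[1]−=0.0419, z[0]+=0.0419
solve → V1=3.610, V2=-45.93, V3=3.690, V4=2.676, V5=11.02

-0.08205 A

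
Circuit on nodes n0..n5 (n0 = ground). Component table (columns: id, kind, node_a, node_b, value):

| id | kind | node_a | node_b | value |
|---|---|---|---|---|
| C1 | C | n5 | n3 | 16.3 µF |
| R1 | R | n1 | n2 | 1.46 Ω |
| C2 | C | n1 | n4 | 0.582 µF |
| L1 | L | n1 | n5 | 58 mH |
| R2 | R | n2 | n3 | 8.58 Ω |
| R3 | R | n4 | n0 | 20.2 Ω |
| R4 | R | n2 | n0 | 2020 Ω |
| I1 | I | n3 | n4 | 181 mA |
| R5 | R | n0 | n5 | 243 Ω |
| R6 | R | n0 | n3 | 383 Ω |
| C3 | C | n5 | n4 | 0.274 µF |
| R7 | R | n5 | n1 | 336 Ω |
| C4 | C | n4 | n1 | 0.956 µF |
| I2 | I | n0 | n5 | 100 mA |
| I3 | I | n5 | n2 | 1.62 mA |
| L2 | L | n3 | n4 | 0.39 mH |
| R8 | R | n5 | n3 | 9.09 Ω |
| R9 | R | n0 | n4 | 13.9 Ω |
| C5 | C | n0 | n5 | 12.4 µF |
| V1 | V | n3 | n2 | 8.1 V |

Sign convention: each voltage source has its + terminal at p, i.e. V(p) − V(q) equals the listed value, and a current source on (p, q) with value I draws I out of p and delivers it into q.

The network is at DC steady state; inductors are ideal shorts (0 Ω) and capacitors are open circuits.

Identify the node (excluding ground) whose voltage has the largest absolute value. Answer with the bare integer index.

2

Element admittances at DC:
  Y(C1) = 0.000 S between n5,n3
  Y(R1) = 0.6849 S between n1,n2
  Y(C2) = 0.000 S between n1,n4
  L1: short n1↔n5 (DC inductor)
  Y(R2) = 0.1166 S between n2,n3
  Y(R3) = 0.04950 S between n4,n0
  Y(R4) = 0.0004950 S between n2,n0
  I1: injects 0.181 A into n4 (from n3)
  Y(R5) = 0.004115 S between n0,n5
  Y(R6) = 0.002611 S between n0,n3
  Y(C3) = 0.000 S between n5,n4
  Y(R7) = 0.002976 S between n5,n1
  Y(C4) = 0.000 S between n4,n1
  I2: injects 0.1 A into n5 (from n0)
  I3: injects 0.00162 A into n2 (from n5)
  L2: short n3↔n4 (DC inductor)
  Y(R8) = 0.1100 S between n5,n3
  Y(R9) = 0.07194 S between n0,n4
  Y(C5) = 0.000 S between n0,n5
  V1: constraint V(n3)−V(n2) = 8.1
Assemble and solve the 8×8 MNA system:
  V(n1)=-5.799  V(n2)=-7.073  V(n3)=1.027  V(n4)=1.027  V(n5)=-5.799
  i(L1)=-0.8731  i(L2)=-0.05632  i(V1)=-1.822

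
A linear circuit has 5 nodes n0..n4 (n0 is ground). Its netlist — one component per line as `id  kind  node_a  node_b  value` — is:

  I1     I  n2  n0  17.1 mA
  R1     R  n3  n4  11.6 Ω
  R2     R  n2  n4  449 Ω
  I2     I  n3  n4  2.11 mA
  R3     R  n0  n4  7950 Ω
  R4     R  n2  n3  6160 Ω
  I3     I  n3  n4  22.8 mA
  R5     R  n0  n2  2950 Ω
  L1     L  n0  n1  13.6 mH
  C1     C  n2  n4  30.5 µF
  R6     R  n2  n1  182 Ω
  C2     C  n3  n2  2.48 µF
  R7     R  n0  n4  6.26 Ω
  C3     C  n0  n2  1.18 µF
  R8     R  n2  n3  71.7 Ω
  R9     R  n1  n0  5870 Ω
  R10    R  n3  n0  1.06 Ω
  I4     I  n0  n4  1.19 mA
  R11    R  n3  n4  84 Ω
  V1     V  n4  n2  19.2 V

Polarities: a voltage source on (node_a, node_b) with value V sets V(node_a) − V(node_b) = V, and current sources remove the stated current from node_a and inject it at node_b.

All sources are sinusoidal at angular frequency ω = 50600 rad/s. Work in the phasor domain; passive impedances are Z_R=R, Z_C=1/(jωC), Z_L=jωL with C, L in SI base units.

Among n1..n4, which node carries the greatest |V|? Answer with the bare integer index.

Element admittances at ω=50600 rad/s:
  I1: injects 0.0171 A into n0 (from n2)
  Y(R1) = 0.08621+0.000j S between n3,n4
  Y(R2) = 0.002227+0.000j S between n2,n4
  I2: injects 0.00211 A into n4 (from n3)
  Y(R3) = 0.0001258+0.000j S between n0,n4
  Y(R4) = 0.0001623+0.000j S between n2,n3
  I3: injects 0.0228 A into n4 (from n3)
  Y(R5) = 0.0003390+0.000j S between n0,n2
  Y(L1) = 0.000-0.001453j S between n0,n1
  Y(C1) = 0.000+1.543j S between n2,n4
  Y(R6) = 0.005495+0.000j S between n2,n1
  Y(C2) = 0.000+0.1255j S between n3,n2
  Y(R7) = 0.1597+0.000j S between n0,n4
  Y(C3) = 0.000+0.05971j S between n0,n2
  Y(R8) = 0.01395+0.000j S between n2,n3
  Y(R9) = 0.0001704+0.000j S between n1,n0
  Y(R10) = 0.9434+0.000j S between n3,n0
  I4: injects 0.00119 A into n4 (from n0)
  Y(R11) = 0.01190+0.000j S between n3,n4
  V1: constraint V(n4)−V(n2) = 19.2
Assemble and solve the 5×5 MNA system:
  V(n1)=-13.42+4.345j  V(n2)=-12.69+8.030j  V(n3)=-0.6118-0.5820j  V(n4)=6.511+8.030j
  i(V1)=-1.756-31.76j

2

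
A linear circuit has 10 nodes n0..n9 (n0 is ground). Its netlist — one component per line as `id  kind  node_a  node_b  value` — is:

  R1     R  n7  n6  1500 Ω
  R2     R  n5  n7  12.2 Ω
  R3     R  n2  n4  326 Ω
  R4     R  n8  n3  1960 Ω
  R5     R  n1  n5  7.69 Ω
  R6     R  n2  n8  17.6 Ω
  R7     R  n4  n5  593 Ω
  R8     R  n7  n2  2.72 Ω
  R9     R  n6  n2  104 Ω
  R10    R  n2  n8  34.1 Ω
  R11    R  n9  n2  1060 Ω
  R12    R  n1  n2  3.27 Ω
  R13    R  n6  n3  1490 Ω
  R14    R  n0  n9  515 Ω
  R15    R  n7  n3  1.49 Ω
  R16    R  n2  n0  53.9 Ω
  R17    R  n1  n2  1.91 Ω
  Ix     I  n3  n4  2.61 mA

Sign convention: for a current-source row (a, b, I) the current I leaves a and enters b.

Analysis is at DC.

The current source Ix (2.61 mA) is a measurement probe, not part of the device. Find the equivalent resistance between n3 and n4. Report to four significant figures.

R_eq = 214.2 Ω

Apply KCL at each of the 9 non-ground nodes and solve the resulting linear system.
Node n1: branches {R5, R12, R17} → V_1 = 0.0003397
Node n2: branches {R3, R6, R8, R9, R10, R11, R12, R16, R17} → V_2 = 0.000
Node n3: branches {R4, R13, R15, Ix} → V_3 = -0.009192
Node n4: branches {R3, R7, Ix} → V_4 = 0.5499
Node n5: branches {R2, R5, R7} → V_5 = 0.002506
Node n6: branches {R1, R9, R13} → V_6 = -0.0008870
Node n7: branches {R1, R2, R8, R15} → V_7 = -0.005319
Node n8: branches {R4, R6, R10} → V_8 = -5.412e-05
Node n9: branches {R11, R14} → V_9 = 0.000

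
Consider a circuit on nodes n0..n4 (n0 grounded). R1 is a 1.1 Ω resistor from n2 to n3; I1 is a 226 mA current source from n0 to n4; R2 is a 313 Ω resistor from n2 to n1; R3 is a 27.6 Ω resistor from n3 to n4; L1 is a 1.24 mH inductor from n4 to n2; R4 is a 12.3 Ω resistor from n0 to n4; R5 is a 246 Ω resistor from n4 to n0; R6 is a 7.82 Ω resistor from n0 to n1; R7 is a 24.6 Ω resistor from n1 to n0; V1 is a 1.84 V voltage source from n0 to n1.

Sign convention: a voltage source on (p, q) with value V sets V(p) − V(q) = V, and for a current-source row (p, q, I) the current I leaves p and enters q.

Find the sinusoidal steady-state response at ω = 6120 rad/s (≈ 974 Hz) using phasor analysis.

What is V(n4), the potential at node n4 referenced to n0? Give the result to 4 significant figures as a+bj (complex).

Apply KCL at each of the 4 non-ground nodes and solve the resulting linear system.
Node n1: branches {R2, R6, R7, V1} → V_1 = -1.840+0.000j
Node n2: branches {R1, R2, L1} → V_2 = 2.459-0.09336j
Node n3: branches {R1, R3} → V_3 = 2.460-0.08965j
Node n4: branches {I1, R3, L1, R4, R5} → V_4 = 2.487+0.003494j
Source currents: i(V1)=-0.3238+0.0002983j

2.487+0.003494j V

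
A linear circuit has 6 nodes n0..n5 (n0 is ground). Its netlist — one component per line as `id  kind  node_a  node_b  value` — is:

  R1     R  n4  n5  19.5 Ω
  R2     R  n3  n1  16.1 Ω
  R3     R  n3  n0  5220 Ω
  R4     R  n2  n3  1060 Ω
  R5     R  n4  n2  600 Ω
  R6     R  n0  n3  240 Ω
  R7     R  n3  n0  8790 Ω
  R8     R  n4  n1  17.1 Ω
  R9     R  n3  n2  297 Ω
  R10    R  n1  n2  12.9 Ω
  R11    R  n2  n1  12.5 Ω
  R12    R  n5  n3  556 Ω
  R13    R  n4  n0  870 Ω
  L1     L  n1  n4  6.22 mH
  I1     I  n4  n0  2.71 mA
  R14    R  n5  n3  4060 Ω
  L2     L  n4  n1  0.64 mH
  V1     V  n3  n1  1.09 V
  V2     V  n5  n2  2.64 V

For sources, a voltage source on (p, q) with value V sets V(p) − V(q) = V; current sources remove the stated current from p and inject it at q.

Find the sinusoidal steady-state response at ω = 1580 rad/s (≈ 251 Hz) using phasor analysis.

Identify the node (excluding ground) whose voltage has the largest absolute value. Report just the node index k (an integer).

Element admittances at ω=1580 rad/s:
  Y(R1) = 0.05128+0.000j S between n4,n5
  Y(R2) = 0.06211+0.000j S between n3,n1
  Y(R3) = 0.0001916+0.000j S between n3,n0
  Y(R4) = 0.0009434+0.000j S between n2,n3
  Y(R5) = 0.001667+0.000j S between n4,n2
  Y(R6) = 0.004167+0.000j S between n0,n3
  Y(R7) = 0.0001138+0.000j S between n3,n0
  Y(R8) = 0.05848+0.000j S between n4,n1
  Y(R9) = 0.003367+0.000j S between n3,n2
  Y(R10) = 0.07752+0.000j S between n1,n2
  Y(R11) = 0.08000+0.000j S between n2,n1
  Y(R12) = 0.001799+0.000j S between n5,n3
  Y(R13) = 0.001149+0.000j S between n4,n0
  Y(L1) = 0.000-0.1018j S between n1,n4
  I1: injects 0.00271 A into n0 (from n4)
  Y(R14) = 0.0002463+0.000j S between n5,n3
  Y(L2) = 0.000-0.9889j S between n4,n1
  V1: constraint V(n3)−V(n1) = 1.09
  V2: constraint V(n5)−V(n2) = 2.64
Assemble and solve the 7×7 MNA system:
  V(n1)=-1.351-0.01888j  V(n2)=-1.966+0.003668j  V(n3)=-0.2609-0.01888j  V(n4)=-1.343+0.07345j  V(n5)=0.6738+0.003668j
  i(V1)=-0.07197+0.0002277j  i(V2)=-0.1053+0.003532j

2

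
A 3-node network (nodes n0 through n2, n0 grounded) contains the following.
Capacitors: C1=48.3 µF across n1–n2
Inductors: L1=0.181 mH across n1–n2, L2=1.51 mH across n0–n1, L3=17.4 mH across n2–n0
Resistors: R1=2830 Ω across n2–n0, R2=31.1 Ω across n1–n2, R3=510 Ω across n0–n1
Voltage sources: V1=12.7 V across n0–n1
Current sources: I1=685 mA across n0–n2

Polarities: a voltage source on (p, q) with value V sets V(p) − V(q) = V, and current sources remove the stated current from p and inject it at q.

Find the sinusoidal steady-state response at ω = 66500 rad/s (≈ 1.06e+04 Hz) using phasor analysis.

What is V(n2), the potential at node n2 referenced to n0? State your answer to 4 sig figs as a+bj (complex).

Element admittances at ω=66500 rad/s:
  Y(C1) = 0.000+3.212j S between n1,n2
  Y(L1) = 0.000-0.08308j S between n1,n2
  Y(L2) = 0.000-0.009959j S between n0,n1
  Y(R1) = 0.0003534+0.000j S between n2,n0
  Y(R2) = 0.03215+0.000j S between n1,n2
  Y(R3) = 0.001961+0.000j S between n0,n1
  Y(L3) = 0.000-0.0008642j S between n2,n0
  V1: constraint V(n0)−V(n1) = 12.7
  I1: injects 0.685 A into n2 (from n0)
Assemble and solve the 3×3 MNA system:
  V(n1)=-12.70+0.000j  V(n2)=-12.70-0.2204j
  i(V1)=-0.7146+0.1374j

-12.70-0.2204j V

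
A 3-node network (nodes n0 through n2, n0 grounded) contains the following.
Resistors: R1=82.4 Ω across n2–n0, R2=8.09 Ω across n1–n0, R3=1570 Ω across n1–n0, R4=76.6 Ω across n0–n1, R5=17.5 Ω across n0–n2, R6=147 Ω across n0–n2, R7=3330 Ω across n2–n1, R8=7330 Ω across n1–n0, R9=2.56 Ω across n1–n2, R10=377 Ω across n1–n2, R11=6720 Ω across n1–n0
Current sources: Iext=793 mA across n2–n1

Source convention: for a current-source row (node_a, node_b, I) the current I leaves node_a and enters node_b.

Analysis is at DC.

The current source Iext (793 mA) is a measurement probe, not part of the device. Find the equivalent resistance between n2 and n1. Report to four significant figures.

R_eq = 2.260 Ω

Apply KCL at each of the 2 non-ground nodes and solve the resulting linear system.
Node n1: branches {R2, R3, R4, R7, R8, R9, R10, R11, Iext} → V_1 = 0.6380
Node n2: branches {R1, R5, R6, R7, R9, R10, Iext} → V_2 = -1.154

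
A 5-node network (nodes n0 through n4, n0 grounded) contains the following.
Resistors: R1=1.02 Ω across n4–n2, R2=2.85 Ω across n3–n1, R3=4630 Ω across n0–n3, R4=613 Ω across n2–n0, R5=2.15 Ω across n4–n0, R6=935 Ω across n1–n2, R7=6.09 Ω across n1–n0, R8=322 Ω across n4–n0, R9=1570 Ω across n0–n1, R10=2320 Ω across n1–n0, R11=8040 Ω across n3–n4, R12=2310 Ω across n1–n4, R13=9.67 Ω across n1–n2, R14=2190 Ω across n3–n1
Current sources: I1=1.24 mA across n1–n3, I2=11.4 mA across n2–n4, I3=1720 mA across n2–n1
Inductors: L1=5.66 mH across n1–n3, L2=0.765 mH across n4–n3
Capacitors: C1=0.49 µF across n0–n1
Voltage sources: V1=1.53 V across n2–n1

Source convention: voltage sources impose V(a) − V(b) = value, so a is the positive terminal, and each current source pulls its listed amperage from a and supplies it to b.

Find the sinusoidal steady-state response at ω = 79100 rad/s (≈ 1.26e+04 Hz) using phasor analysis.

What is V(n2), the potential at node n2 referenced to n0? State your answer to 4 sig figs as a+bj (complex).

Apply KCL at each of the 4 non-ground nodes and solve the resulting linear system.
Node n1: branches {R2, R6, R7, I1, L1, C1, R9, R10, I3, R12, R13, R14, V1} → V_1 = -1.008+0.06575j
Node n2: branches {R1, R4, R6, I2, I3, R13, V1} → V_2 = 0.5219+0.06575j
Node n3: branches {R2, R3, I1, L1, L2, R11, R14} → V_3 = -1.000+0.001835j
Node n4: branches {R1, R5, R8, I2, L2, R11, R12} → V_4 = 0.3599+0.06001j
Source currents: i(V1)=-2.051-0.005731j

0.5219+0.06575j V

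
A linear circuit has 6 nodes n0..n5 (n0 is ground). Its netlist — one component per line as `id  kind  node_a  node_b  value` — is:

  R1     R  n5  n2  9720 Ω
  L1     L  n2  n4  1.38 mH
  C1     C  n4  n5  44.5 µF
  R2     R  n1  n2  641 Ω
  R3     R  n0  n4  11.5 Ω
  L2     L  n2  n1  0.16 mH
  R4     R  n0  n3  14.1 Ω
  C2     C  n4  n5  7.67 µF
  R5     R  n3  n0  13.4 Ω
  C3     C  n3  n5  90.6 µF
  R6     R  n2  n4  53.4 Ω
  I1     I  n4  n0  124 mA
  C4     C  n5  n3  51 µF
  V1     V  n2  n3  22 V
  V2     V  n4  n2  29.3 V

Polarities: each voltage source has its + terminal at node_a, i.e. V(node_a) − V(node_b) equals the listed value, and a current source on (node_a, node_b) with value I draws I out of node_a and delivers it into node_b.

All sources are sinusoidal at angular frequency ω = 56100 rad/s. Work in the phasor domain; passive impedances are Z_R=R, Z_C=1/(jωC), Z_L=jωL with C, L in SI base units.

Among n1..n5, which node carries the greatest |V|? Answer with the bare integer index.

4

Element admittances at ω=56100 rad/s:
  Y(R1) = 0.0001029+0.000j S between n5,n2
  Y(L1) = 0.000-0.01292j S between n2,n4
  Y(C1) = 0.000+2.496j S between n4,n5
  Y(R2) = 0.001560+0.000j S between n1,n2
  Y(R3) = 0.08696+0.000j S between n0,n4
  Y(L2) = 0.000-0.1114j S between n2,n1
  Y(R4) = 0.07092+0.000j S between n0,n3
  Y(C2) = 0.000+0.4303j S between n4,n5
  Y(R5) = 0.07463+0.000j S between n3,n0
  Y(C3) = 0.000+5.083j S between n3,n5
  Y(R6) = 0.01873+0.000j S between n2,n4
  I1: injects 0.124 A into n0 (from n4)
  Y(C4) = 0.000+2.861j S between n5,n3
  V1: constraint V(n2)−V(n3) = 22
  V2: constraint V(n4)−V(n2) = 29.3
Assemble and solve the 7×7 MNA system:
  V(n1)=2.281+0.000j  V(n2)=2.281+0.000j  V(n3)=-19.72+0.000j  V(n4)=31.58+0.000j  V(n5)=-5.908-7.749e-05j
  i(V1)=-2.871-109.7j  i(V2)=-3.419-109.3j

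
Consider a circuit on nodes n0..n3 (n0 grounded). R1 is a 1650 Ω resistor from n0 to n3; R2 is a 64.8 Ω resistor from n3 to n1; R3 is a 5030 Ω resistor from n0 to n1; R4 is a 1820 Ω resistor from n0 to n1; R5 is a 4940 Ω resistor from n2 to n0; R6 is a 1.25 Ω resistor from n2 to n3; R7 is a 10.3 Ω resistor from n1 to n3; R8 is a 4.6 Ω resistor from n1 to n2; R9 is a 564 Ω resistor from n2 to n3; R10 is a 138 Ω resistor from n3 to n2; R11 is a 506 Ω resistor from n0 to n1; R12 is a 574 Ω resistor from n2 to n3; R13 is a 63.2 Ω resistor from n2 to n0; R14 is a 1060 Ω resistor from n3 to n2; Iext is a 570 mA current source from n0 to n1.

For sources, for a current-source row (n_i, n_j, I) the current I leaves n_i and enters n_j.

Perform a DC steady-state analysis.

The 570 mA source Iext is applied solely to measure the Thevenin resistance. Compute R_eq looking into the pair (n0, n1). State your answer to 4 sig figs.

R_eq = 53.96 Ω

Apply KCL at each of the 3 non-ground nodes and solve the resulting linear system.
Node n1: branches {R2, R3, R4, R7, R8, R11, Iext} → V_1 = 30.76
Node n2: branches {R5, R6, R8, R9, R10, R12, R13, R14} → V_2 = 29.23
Node n3: branches {R1, R2, R6, R7, R9, R10, R12, R14} → V_3 = 29.39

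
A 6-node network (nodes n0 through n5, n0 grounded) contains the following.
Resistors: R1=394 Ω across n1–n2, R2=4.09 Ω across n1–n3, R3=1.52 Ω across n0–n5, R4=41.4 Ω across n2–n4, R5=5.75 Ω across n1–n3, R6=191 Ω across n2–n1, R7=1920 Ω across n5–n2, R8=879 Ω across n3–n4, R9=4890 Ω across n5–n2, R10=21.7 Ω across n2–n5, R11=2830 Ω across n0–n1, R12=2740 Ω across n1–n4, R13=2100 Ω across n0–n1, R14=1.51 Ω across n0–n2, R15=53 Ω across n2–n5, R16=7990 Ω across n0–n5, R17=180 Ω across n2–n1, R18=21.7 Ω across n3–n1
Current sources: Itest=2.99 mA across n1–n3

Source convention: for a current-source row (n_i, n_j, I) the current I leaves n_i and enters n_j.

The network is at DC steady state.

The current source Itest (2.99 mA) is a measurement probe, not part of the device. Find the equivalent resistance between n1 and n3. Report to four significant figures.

MNA unknowns: 5 node voltages V₁..V_5
R1: Y=0.002538 on G[1,2]
R2: Y=0.2445 on G[1,3]
R3: Y=0.6579 on G[0,5]
R4: Y=0.02415 on G[2,4]
R5: Y=0.1739 on G[1,3]
R6: Y=0.005236 on G[2,1]
R7: Y=0.0005208 on G[5,2]
R8: Y=0.001138 on G[3,4]
R9: Y=0.0002045 on G[5,2]
R10: Y=0.04608 on G[2,5]
R11: Y=0.0003534 on G[0,1]
R12: Y=0.0003650 on G[1,4]
R13: Y=0.0004762 on G[0,1]
R14: Y=0.6623 on G[0,2]
R15: Y=0.01887 on G[2,5]
R16: Y=0.0001252 on G[0,5]
R17: Y=0.005556 on G[2,1]
R18: Y=0.04608 on G[3,1]
Itest: z[1]−=0.00299, z[3]+=0.00299
solve → V1=-0.0004413, V2=5.070e-07, V3=0.005982, V4=0.0002594, V5=4.601e-08

R_eq = 2.148 Ω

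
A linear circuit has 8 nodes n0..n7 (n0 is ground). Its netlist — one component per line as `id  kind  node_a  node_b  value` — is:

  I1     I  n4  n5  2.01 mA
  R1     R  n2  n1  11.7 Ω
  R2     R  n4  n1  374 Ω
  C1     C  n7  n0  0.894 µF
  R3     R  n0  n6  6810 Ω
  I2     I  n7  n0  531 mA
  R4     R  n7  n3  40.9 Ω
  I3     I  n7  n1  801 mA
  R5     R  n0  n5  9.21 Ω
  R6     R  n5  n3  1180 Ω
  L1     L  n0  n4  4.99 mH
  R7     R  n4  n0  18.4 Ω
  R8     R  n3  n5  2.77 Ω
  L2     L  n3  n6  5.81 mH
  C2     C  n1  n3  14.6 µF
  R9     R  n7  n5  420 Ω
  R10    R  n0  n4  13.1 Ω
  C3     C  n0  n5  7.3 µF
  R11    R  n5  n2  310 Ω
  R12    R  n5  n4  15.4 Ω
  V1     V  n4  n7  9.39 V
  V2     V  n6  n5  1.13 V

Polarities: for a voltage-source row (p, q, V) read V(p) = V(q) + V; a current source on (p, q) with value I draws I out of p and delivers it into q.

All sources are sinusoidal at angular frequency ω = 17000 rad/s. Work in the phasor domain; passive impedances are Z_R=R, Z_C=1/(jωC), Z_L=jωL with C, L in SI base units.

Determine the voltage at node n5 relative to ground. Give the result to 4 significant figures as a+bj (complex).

0.5169+0.03376j V

Apply KCL at each of the 7 non-ground nodes and solve the resulting linear system.
Node n1: branches {R1, R2, I3, C2} → V_1 = 1.706-3.021j
Node n2: branches {R1, R11} → V_2 = 1.663-2.910j
Node n3: branches {R4, R6, R8, L2, C2} → V_3 = 1.628+0.1250j
Node n4: branches {I1, R2, L1, R7, R10, R12, V1} → V_4 = -4.445+0.6890j
Node n5: branches {I1, R5, R6, R8, R9, C3, R11, R12, V2} → V_5 = 0.5169+0.03376j
Node n6: branches {R3, L2, V2} → V_6 = 1.647+0.03376j
Node n7: branches {C1, I2, R4, I3, R9, V1} → V_7 = -13.83+0.6890j
Source currents: i(V1)=0.9093-0.1949j, i(V2)=0.0006818+0.0001912j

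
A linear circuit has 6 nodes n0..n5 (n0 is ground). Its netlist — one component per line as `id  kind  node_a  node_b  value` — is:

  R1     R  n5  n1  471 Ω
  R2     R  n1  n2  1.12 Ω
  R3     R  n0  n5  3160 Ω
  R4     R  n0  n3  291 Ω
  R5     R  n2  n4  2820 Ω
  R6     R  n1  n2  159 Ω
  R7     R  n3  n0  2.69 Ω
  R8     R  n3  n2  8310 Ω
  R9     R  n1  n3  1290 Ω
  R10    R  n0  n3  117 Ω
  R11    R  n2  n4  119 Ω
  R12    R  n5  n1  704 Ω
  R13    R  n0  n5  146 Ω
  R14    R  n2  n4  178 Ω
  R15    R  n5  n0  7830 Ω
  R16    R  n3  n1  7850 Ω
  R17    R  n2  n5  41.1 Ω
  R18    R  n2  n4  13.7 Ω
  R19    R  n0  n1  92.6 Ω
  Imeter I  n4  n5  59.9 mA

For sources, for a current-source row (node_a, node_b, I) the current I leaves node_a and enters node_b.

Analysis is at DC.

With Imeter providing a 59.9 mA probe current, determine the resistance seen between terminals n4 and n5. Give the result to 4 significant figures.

R_eq = 42.39 Ω

MNA unknowns: 5 node voltages V₁..V_5
R1: Y=0.002123 on G[5,1]
R2: Y=0.8929 on G[1,2]
R3: Y=0.0003165 on G[0,5]
R4: Y=0.003436 on G[0,3]
R5: Y=0.0003546 on G[2,4]
R6: Y=0.006289 on G[1,2]
R7: Y=0.3717 on G[3,0]
R8: Y=0.0001203 on G[3,2]
R9: Y=0.0007752 on G[1,3]
R10: Y=0.008547 on G[0,3]
R11: Y=0.008403 on G[2,4]
R12: Y=0.001420 on G[5,1]
R13: Y=0.006849 on G[0,5]
R14: Y=0.005618 on G[2,4]
R15: Y=0.0001277 on G[5,0]
R16: Y=0.0001274 on G[3,1]
R17: Y=0.02433 on G[2,5]
R18: Y=0.07299 on G[2,4]
R19: Y=0.01080 on G[0,1]
Imeter: z[4]−=0.0599, z[5]+=0.0599
solve → V1=-0.7010, V2=-0.7174, V3=-0.001869, V4=-1.403, V5=1.136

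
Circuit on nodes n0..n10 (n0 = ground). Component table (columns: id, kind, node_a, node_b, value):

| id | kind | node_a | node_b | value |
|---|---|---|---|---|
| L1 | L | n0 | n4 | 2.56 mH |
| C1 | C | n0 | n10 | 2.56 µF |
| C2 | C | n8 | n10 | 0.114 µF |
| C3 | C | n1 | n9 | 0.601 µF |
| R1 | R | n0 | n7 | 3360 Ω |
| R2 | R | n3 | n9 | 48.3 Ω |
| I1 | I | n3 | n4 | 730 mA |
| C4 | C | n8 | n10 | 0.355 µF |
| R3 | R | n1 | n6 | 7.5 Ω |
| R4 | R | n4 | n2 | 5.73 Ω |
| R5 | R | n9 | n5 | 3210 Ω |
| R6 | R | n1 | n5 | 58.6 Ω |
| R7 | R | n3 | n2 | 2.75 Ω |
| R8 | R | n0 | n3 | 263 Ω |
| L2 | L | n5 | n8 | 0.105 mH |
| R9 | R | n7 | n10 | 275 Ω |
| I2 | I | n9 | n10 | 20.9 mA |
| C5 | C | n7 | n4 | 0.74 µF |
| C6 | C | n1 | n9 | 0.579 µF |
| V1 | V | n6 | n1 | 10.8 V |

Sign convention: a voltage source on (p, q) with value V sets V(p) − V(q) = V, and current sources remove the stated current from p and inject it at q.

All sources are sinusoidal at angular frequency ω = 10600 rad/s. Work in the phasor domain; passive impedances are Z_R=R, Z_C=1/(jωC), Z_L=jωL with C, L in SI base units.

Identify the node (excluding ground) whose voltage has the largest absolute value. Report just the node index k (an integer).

9

Element admittances at ω=10600 rad/s:
  Y(L1) = 0.000-0.03685j S between n0,n4
  Y(C1) = 0.000+0.02714j S between n0,n10
  Y(C2) = 0.000+0.001208j S between n8,n10
  Y(C3) = 0.000+0.006371j S between n1,n9
  Y(R1) = 0.0002976+0.000j S between n0,n7
  Y(R2) = 0.02070+0.000j S between n3,n9
  I1: injects 0.73 A into n4 (from n3)
  Y(C4) = 0.000+0.003763j S between n8,n10
  Y(R3) = 0.1333+0.000j S between n1,n6
  Y(R4) = 0.1745+0.000j S between n4,n2
  Y(R5) = 0.0003115+0.000j S between n9,n5
  Y(R6) = 0.01706+0.000j S between n1,n5
  Y(R7) = 0.3636+0.000j S between n3,n2
  Y(R8) = 0.003802+0.000j S between n0,n3
  Y(L2) = 0.000-0.8985j S between n5,n8
  Y(R9) = 0.003636+0.000j S between n7,n10
  I2: injects 0.0209 A into n10 (from n9)
  Y(C5) = 0.000+0.007844j S between n7,n4
  Y(C6) = 0.000+0.006137j S between n1,n9
  V1: constraint V(n6)−V(n1) = 10.8
Assemble and solve the 11×11 MNA system:
  V(n1)=-5.336+0.7159j  V(n2)=-4.518+0.5259j  V(n3)=-6.484+0.5758j  V(n4)=-0.4208+0.4221j  V(n5)=-4.720+1.900j  V(n6)=5.464+0.7159j  V(n7)=-0.7546+0.3478j  V(n8)=-4.742+1.913j  V(n9)=-6.952+1.557j  V(n10)=-0.6560-0.3436j
  i(V1)=-1.440+0.000j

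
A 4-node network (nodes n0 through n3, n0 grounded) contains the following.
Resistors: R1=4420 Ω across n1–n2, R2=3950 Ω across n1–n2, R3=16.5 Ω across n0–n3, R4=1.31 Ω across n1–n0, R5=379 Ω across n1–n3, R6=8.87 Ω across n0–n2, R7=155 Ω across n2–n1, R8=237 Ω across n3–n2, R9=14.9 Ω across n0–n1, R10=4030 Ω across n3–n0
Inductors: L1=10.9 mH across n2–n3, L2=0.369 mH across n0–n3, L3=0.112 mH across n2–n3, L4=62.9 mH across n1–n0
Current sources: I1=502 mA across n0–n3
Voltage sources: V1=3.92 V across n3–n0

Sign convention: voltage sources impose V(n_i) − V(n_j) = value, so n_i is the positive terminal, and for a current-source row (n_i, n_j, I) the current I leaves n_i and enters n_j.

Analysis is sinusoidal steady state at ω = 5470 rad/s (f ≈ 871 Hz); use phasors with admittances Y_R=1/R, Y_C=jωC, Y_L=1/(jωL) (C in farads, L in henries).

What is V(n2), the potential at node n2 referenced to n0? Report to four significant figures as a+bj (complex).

Element admittances at ω=5470 rad/s:
  Y(R1) = 0.0002262+0.000j S between n1,n2
  Y(R2) = 0.0002532+0.000j S between n1,n2
  Y(R3) = 0.06061+0.000j S between n0,n3
  Y(R4) = 0.7634+0.000j S between n1,n0
  Y(R5) = 0.002639+0.000j S between n1,n3
  Y(L1) = 0.000-0.01677j S between n2,n3
  Y(R6) = 0.1127+0.000j S between n0,n2
  Y(R7) = 0.006452+0.000j S between n2,n1
  Y(L2) = 0.000-0.4954j S between n0,n3
  Y(R8) = 0.004219+0.000j S between n3,n2
  Y(L3) = 0.000-1.632j S between n2,n3
  I1: injects 0.502 A into n3 (from n0)
  Y(R9) = 0.06711+0.000j S between n0,n1
  Y(L4) = 0.000-0.002906j S between n1,n0
  Y(R10) = 0.0002481+0.000j S between n3,n0
  V1: constraint V(n3)−V(n0) = 3.92
Assemble and solve the 4×4 MNA system:
  V(n1)=0.04449-0.002178j  V(n2)=3.899-0.2827j  V(n3)=3.920+0.000j
  i(V1)=-0.2130+1.976j

3.899-0.2827j V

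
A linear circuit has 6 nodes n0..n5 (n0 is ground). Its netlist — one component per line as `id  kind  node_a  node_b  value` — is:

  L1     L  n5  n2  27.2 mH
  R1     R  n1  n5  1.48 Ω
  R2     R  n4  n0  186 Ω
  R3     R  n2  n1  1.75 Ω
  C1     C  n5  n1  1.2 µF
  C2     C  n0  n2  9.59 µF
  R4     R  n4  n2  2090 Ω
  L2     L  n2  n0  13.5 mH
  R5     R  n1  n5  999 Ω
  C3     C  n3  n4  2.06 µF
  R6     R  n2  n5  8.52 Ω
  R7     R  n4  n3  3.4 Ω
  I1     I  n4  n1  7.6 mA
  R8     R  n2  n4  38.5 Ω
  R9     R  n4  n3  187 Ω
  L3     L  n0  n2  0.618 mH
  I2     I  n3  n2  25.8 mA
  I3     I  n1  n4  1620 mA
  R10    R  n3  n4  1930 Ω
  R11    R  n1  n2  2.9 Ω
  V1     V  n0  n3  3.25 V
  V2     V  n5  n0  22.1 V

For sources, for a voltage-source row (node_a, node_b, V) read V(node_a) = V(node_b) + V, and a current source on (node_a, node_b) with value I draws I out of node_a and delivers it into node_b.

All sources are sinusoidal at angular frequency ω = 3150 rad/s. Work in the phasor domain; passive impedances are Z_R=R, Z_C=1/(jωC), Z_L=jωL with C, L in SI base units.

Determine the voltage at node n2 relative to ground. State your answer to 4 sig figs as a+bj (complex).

10.21+9.516j V

Apply KCL at each of the 5 non-ground nodes and solve the resulting linear system.
Node n1: branches {R1, R3, C1, R5, I1, I3, R11} → V_1 = 14.26+5.492j
Node n2: branches {L1, R3, C2, R4, L2, R6, R8, L3, I2, R11} → V_2 = 10.21+9.516j
Node n3: branches {C3, R7, R9, I2, R10, V1} → V_3 = -3.250+0.000j
Node n4: branches {R2, R4, C3, R7, I1, R8, R9, I3, R10} → V_4 = 2.748+0.6413j
Node n5: branches {L1, R1, C1, R5, R6, V2} → V_5 = 22.10+0.000j
Source currents: i(V1)=-1.769-0.2313j, i(V2)=-6.609+4.942j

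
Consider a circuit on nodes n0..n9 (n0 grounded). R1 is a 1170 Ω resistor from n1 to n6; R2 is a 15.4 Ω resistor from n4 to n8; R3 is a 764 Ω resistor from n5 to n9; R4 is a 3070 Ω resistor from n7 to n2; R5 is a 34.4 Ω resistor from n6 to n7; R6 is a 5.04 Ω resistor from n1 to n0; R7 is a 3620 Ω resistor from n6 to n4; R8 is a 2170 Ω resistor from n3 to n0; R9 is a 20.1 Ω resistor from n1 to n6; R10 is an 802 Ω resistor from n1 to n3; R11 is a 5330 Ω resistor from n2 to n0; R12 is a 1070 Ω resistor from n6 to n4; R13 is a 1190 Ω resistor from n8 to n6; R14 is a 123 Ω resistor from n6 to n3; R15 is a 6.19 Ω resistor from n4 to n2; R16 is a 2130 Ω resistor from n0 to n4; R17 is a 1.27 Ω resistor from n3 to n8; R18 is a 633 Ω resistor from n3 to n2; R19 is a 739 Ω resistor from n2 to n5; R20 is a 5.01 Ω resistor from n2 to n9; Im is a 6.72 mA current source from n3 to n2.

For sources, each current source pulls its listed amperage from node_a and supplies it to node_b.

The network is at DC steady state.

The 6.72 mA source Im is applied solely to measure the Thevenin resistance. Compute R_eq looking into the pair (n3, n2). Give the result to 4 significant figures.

R_eq = 21.52 Ω

MNA unknowns: 9 node voltages V₁..V_9
R1: Y=0.0008547 on G[1,6]
R2: Y=0.06494 on G[4,8]
R3: Y=0.001309 on G[5,9]
R4: Y=0.0003257 on G[7,2]
R5: Y=0.02907 on G[6,7]
R6: Y=0.1984 on G[1,0]
R7: Y=0.0002762 on G[6,4]
R8: Y=0.0004608 on G[3,0]
R9: Y=0.04975 on G[1,6]
R10: Y=0.001247 on G[1,3]
R11: Y=0.0001876 on G[2,0]
R12: Y=0.0009346 on G[6,4]
R13: Y=0.0008403 on G[8,6]
R14: Y=0.008130 on G[6,3]
R15: Y=0.1616 on G[4,2]
R16: Y=0.0004695 on G[0,4]
R17: Y=0.7874 on G[3,8]
R18: Y=0.001580 on G[3,2]
R19: Y=0.001353 on G[2,5]
R20: Y=0.1996 on G[2,9]
Im: z[3]−=0.00672, z[2]+=0.00672
solve → V1=-0.0002685, V2=0.1240, V3=-0.02063, V4=0.08417, V5=0.1240, V6=-0.0008194, V7=0.0005633, V8=-0.01263, V9=0.1240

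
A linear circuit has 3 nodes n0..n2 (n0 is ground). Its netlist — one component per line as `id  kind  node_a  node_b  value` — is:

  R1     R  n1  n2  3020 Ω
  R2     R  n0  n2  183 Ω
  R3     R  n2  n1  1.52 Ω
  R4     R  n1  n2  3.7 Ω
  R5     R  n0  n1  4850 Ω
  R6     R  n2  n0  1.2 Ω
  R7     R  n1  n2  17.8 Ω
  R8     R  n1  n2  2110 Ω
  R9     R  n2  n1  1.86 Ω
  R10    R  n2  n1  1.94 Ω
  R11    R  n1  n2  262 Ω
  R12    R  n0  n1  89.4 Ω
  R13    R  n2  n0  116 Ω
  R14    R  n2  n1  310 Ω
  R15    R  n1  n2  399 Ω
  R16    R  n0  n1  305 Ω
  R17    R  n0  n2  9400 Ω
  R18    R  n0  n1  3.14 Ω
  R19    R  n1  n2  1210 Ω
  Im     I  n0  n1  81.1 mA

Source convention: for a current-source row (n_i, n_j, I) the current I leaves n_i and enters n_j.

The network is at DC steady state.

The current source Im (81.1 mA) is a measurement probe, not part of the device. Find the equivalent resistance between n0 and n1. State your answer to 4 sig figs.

R_eq = 1.072 Ω

Element admittances at DC:
  Y(R1) = 0.0003311 S between n1,n2
  Y(R2) = 0.005464 S between n0,n2
  Y(R3) = 0.6579 S between n2,n1
  Y(R4) = 0.2703 S between n1,n2
  Y(R5) = 0.0002062 S between n0,n1
  Y(R6) = 0.8333 S between n2,n0
  Y(R7) = 0.05618 S between n1,n2
  Y(R8) = 0.0004739 S between n1,n2
  Y(R9) = 0.5376 S between n2,n1
  Y(R10) = 0.5155 S between n2,n1
  Y(R11) = 0.003817 S between n1,n2
  Y(R12) = 0.01119 S between n0,n1
  Y(R13) = 0.008621 S between n2,n0
  Y(R14) = 0.003226 S between n2,n1
  Y(R15) = 0.002506 S between n1,n2
  Y(R16) = 0.003279 S between n0,n1
  Y(R17) = 0.0001064 S between n0,n2
  Y(R18) = 0.3185 S between n0,n1
  Y(R19) = 0.0008264 S between n1,n2
  Im: injects 0.0811 A into n1 (from n0)
Assemble and solve the 2×2 MNA system:
  V(n1)=0.08696  V(n2)=0.06151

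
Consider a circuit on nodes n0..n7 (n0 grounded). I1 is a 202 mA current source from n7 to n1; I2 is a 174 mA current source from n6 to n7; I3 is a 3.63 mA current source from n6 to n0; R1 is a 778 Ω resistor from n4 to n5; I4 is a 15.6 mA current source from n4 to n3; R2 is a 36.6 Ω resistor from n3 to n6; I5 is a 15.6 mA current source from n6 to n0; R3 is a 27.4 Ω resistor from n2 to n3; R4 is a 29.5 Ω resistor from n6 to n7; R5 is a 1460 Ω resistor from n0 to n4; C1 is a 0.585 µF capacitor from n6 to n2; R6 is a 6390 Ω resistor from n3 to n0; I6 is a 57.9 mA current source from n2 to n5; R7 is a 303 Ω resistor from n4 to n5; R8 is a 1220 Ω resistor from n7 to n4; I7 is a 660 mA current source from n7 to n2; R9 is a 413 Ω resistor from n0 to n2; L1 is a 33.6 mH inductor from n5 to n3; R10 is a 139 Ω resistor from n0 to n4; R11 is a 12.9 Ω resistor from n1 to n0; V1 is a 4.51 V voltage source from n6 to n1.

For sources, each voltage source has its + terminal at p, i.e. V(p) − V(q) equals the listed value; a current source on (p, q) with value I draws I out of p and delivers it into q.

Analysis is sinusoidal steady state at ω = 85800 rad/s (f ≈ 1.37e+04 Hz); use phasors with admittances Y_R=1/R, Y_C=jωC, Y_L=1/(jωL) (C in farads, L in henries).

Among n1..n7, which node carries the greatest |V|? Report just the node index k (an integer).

7

Element admittances at ω=85800 rad/s:
  I1: injects 0.202 A into n1 (from n7)
  I2: injects 0.174 A into n7 (from n6)
  I3: injects 0.00363 A into n0 (from n6)
  Y(R1) = 0.001285+0.000j S between n4,n5
  I4: injects 0.0156 A into n3 (from n4)
  Y(R2) = 0.02732+0.000j S between n3,n6
  I5: injects 0.0156 A into n0 (from n6)
  Y(R3) = 0.03650+0.000j S between n2,n3
  Y(R4) = 0.03390+0.000j S between n6,n7
  Y(R5) = 0.0006849+0.000j S between n0,n4
  Y(C1) = 0.000+0.05019j S between n6,n2
  Y(R6) = 0.0001565+0.000j S between n3,n0
  I6: injects 0.0579 A into n5 (from n2)
  Y(R7) = 0.003300+0.000j S between n4,n5
  Y(R8) = 0.0008197+0.000j S between n7,n4
  I7: injects 0.66 A into n2 (from n7)
  Y(R9) = 0.002421+0.000j S between n0,n2
  Y(L1) = 0.000-0.0003469j S between n5,n3
  Y(R10) = 0.007194+0.000j S between n0,n4
  Y(R11) = 0.07752+0.000j S between n1,n0
  V1: constraint V(n6)−V(n1) = 4.51
Assemble and solve the 8×8 MNA system:
  V(n1)=-0.8063+0.2957j  V(n2)=7.493-10.35j  V(n3)=6.137-5.829j  V(n4)=3.068+0.3883j  V(n5)=15.17+1.072j  V(n6)=3.704+0.2957j  V(n7)=-16.13+0.2979j
  i(V1)=-0.2645+0.02292j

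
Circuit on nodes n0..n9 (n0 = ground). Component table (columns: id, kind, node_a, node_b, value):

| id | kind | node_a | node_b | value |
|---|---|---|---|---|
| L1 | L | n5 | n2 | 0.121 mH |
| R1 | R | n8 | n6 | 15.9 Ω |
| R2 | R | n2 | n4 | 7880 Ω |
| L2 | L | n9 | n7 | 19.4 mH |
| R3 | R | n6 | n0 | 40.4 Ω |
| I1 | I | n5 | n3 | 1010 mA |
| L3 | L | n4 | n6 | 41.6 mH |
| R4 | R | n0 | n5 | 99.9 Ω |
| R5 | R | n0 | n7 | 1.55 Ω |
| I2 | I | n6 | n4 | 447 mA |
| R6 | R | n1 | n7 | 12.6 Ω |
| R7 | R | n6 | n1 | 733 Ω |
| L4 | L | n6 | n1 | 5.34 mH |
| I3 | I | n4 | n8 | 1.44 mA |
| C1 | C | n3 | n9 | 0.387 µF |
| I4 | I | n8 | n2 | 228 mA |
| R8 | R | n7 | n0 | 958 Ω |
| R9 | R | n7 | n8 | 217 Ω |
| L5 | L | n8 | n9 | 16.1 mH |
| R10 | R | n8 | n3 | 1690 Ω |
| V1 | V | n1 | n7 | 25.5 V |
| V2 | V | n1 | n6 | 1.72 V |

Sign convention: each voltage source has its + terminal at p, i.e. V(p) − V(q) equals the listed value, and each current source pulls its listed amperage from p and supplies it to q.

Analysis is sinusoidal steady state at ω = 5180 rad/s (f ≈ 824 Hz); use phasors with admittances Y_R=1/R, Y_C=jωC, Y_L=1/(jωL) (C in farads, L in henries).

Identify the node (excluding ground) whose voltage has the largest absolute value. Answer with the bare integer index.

3

MNA unknowns: 9 node voltages V₁..V_9 plus 2 source currents (V1, V2)
L1: Y=0.000-1.595j on G[5,2]
R1: Y=0.06289+0.000j on G[8,6]
R2: Y=0.0001269+0.000j on G[2,4]
L2: Y=0.000-0.009951j on G[9,7]
R3: Y=0.02475+0.000j on G[6,0]
I1: z[5]−=1.01, z[3]+=1.01
L3: Y=0.000-0.004641j on G[4,6]
R4: Y=0.01001+0.000j on G[0,5]
R5: Y=0.6452+0.000j on G[0,7]
I2: z[6]−=0.447, z[4]+=0.447
R6: Y=0.07937+0.000j on G[1,7]
R7: Y=0.001364+0.000j on G[6,1]
L4: Y=0.000-0.03615j on G[6,1]
I3: z[4]−=0.00144, z[8]+=0.00144
C1: Y=0.000+0.002005j on G[3,9]
I4: z[8]−=0.228, z[2]+=0.228
R8: Y=0.001044+0.000j on G[7,0]
R9: Y=0.004608+0.000j on G[7,8]
L5: Y=0.000-0.01199j on G[8,9]
R10: Y=0.0005917+0.000j on G[8,3]
V1: row V1−V7=25.5, i_V1 at 1,7
V2: row V1−V6=1.72, i_V2 at 1,6
solve → V1=25.77-0.01737j, V2=-76.82+1.316j, V3=130.6-429.9j, V4=26.56+93.17j, V5=-76.81+1.164j, V6=24.05-0.01737j, V7=0.2687-0.01737j, V8=27.62+0.4747j, V9=3.607+43.50j
aux → i_V1=-2.409+0.01972j, i_V2=0.3831+0.04246j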